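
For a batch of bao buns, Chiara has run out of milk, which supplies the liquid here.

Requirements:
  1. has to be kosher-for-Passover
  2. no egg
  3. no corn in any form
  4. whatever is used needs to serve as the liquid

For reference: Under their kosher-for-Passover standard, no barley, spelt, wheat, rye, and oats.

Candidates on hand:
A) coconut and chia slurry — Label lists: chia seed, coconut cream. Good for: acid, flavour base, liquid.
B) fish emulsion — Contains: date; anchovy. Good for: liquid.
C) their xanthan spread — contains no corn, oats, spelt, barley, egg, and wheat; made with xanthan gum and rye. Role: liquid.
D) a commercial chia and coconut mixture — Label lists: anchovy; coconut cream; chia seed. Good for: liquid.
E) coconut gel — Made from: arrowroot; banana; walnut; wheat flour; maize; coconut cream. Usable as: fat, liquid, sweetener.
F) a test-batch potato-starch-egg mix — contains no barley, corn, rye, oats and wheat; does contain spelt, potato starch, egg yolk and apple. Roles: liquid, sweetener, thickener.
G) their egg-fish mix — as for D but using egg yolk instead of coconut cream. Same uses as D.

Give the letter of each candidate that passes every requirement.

A, B, D

A: works as a liquid, kosher-for-Passover, no corn — OK
B: no egg, kosher-for-Passover — OK
C: has rye, so not kosher-for-Passover — no
D: all constraints satisfied — keep
E: has wheat flour, so not kosher-for-Passover; has maize, so not corn-free — reject
F: has spelt, so not kosher-for-Passover; has egg yolk, so not egg-free — out
G: has egg yolk, so not egg-free — out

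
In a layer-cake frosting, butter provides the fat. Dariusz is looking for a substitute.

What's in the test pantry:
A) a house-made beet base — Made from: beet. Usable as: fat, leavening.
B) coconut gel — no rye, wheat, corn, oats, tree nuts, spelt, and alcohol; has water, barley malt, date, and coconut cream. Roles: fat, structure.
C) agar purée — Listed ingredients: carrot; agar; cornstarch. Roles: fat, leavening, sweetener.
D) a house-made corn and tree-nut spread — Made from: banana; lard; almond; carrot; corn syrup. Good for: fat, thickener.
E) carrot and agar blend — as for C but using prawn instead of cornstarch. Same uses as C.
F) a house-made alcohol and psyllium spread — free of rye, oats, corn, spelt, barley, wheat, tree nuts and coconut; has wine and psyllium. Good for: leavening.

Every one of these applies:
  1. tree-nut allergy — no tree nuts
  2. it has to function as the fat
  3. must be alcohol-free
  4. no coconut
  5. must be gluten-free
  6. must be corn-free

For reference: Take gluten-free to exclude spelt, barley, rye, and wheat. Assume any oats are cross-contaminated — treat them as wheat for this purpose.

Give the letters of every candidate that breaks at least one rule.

A: all constraints satisfied — keep
B: has barley malt, so not gluten-free; has coconut cream, so not coconut-free — no
C: has cornstarch, so not corn-free — reject
D: has corn syrup, so not corn-free; has almond, so not tree-nut-free — out
E: all constraints satisfied — valid
F: not usable as a fat; has wine, so not alcohol-free — out

B, C, D, F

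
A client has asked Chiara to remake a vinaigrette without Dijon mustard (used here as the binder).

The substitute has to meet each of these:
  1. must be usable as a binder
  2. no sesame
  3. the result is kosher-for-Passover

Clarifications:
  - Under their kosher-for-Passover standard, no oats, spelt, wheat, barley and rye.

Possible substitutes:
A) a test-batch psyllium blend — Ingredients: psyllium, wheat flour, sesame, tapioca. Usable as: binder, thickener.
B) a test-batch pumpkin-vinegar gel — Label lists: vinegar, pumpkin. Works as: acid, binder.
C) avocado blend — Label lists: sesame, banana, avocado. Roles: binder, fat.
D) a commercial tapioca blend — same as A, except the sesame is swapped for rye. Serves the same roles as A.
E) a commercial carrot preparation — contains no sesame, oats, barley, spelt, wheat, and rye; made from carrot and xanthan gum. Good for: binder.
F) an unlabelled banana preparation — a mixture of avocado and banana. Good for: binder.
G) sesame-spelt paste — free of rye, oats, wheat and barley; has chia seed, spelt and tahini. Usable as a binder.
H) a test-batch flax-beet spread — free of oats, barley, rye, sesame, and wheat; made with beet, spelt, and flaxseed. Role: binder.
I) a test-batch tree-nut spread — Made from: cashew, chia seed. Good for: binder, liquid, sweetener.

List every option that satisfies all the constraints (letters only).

A: has wheat flour, so not kosher-for-Passover; has sesame, so not sesame-free — no
B: only pumpkin and vinegar; none excluded — keep
C: has sesame, so not sesame-free — no
D: has rye, so not kosher-for-Passover — reject
E: every rule checks out — valid
F: no sesame, kosher-for-Passover — keep
G: has spelt, so not kosher-for-Passover; has tahini, so not sesame-free — out
H: has spelt, so not kosher-for-Passover — reject
I: works as a binder, kosher-for-Passover, no sesame — OK

B, E, F, I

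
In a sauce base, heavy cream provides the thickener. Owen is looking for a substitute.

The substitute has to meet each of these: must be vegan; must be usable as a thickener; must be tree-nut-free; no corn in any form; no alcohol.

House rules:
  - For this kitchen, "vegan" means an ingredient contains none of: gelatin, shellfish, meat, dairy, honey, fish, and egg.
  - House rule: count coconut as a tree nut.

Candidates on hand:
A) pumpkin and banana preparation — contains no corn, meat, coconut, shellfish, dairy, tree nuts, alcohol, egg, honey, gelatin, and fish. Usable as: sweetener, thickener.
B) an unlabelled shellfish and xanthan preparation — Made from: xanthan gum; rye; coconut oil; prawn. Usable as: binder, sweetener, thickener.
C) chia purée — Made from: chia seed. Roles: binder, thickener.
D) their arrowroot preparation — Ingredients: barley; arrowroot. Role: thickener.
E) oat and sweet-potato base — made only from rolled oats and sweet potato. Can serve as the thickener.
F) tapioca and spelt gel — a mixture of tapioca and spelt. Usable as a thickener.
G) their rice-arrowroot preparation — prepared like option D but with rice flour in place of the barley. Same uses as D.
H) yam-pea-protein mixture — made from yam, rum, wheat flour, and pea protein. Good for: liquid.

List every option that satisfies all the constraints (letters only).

A, C, D, E, F, G

A: nothing on the exclusion list — keep
B: has prawn, so not vegan; has coconut oil, so not tree-nut-free — no
C: all constraints satisfied — keep
D: no corn, no alcohol — keep
E: no corn, vegan — OK
F: tree-nut-free, no alcohol — OK
G: nothing on the exclusion list — OK
H: not usable as a thickener; has rum, so not alcohol-free — no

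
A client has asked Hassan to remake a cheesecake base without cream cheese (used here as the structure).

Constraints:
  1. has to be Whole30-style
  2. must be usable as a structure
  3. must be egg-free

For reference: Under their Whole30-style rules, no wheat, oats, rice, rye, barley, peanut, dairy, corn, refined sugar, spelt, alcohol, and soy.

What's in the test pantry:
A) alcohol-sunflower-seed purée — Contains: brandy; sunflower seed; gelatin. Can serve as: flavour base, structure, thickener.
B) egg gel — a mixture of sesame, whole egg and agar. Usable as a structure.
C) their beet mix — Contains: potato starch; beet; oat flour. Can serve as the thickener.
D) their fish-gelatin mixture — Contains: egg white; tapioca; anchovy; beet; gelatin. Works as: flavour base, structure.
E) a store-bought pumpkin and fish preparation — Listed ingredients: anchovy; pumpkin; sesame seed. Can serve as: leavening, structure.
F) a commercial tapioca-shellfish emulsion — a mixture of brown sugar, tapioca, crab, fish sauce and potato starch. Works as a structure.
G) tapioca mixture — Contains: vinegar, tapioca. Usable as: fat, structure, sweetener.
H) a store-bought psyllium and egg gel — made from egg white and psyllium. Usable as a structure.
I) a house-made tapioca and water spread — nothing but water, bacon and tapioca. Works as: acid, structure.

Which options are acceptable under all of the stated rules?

E, G, I

A: has brandy, so not Whole30-style — reject
B: has whole egg, so not egg-free — reject
C: not usable as a structure; has oat flour, so not Whole30-style — out
D: has egg white, so not egg-free — reject
E: only anchovy, sesame seed, and pumpkin; none excluded — keep
F: has brown sugar, so not Whole30-style — reject
G: nothing on the exclusion list — keep
H: has egg white, so not egg-free — no
I: works as a structure, Whole30-style, no egg — OK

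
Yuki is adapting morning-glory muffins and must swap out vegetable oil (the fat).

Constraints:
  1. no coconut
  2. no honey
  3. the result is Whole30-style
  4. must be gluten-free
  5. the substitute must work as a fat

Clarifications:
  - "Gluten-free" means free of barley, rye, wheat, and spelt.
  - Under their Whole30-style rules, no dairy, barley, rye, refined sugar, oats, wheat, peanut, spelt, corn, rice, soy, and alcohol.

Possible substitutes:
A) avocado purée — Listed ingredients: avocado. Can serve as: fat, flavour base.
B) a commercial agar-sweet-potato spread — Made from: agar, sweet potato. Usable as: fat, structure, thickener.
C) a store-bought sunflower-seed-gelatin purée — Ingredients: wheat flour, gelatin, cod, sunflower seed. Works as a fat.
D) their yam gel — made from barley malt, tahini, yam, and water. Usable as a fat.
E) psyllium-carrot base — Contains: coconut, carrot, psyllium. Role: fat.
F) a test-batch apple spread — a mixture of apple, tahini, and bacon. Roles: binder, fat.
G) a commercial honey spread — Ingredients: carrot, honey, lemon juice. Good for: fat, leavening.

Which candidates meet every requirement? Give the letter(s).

A: only avocado; none excluded — OK
B: no coconut, Whole30-style — valid
C: has wheat flour, so not gluten-free; has wheat flour, so not Whole30-style — reject
D: has barley malt, so not gluten-free; has barley malt, so not Whole30-style — no
E: has coconut, so not coconut-free — reject
F: only bacon, tahini and apple; none excluded — keep
G: has honey, so not honey-free — reject

A, B, F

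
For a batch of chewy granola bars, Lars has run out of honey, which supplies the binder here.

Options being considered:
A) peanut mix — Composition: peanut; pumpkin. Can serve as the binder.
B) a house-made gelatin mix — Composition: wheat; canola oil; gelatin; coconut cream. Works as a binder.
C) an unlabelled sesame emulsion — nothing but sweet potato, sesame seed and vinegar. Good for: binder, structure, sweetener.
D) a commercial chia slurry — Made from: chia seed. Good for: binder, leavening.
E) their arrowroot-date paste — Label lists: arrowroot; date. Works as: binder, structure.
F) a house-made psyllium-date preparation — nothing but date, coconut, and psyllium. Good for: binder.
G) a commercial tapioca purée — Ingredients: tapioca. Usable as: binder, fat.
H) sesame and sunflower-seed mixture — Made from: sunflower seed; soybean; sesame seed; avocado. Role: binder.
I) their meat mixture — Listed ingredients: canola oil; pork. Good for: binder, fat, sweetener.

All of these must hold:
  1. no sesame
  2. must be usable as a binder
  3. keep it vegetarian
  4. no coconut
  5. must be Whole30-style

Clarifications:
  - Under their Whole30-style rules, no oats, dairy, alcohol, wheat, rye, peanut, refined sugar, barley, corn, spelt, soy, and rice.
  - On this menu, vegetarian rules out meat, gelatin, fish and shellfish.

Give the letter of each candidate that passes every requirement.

A: has peanut, so not Whole30-style — no
B: has wheat, so not Whole30-style; has gelatin, so not vegetarian (and 1 more) — no
C: has sesame seed, so not sesame-free — reject
D: only chia seed; none excluded — keep
E: all constraints satisfied — valid
F: has coconut, so not coconut-free — reject
G: only tapioca; none excluded — keep
H: has soybean, so not Whole30-style; has sesame seed, so not sesame-free — out
I: has pork, so not vegetarian — out

D, E, G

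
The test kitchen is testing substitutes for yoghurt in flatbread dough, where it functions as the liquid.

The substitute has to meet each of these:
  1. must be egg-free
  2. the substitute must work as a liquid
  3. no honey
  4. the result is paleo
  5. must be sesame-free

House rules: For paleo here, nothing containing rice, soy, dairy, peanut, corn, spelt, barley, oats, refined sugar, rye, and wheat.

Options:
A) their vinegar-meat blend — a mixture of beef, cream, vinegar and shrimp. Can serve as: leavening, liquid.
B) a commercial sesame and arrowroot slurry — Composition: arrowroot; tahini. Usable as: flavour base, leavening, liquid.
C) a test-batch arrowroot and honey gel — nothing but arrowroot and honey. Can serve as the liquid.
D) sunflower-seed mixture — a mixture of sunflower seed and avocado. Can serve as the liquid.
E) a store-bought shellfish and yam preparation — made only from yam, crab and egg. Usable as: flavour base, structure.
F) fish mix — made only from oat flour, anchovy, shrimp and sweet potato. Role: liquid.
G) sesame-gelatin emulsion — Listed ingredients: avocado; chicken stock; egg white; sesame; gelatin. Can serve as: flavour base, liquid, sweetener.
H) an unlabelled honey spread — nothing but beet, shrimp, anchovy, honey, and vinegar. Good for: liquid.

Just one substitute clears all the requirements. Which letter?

A: has cream, so not paleo — no
B: has tahini, so not sesame-free — out
C: has honey, so not honey-free — out
D: works as a liquid, no egg, paleo — keep
E: not usable as a liquid; has egg, so not egg-free — out
F: has oat flour, so not paleo — reject
G: has sesame, so not sesame-free; has egg white, so not egg-free — out
H: has honey, so not honey-free — no

D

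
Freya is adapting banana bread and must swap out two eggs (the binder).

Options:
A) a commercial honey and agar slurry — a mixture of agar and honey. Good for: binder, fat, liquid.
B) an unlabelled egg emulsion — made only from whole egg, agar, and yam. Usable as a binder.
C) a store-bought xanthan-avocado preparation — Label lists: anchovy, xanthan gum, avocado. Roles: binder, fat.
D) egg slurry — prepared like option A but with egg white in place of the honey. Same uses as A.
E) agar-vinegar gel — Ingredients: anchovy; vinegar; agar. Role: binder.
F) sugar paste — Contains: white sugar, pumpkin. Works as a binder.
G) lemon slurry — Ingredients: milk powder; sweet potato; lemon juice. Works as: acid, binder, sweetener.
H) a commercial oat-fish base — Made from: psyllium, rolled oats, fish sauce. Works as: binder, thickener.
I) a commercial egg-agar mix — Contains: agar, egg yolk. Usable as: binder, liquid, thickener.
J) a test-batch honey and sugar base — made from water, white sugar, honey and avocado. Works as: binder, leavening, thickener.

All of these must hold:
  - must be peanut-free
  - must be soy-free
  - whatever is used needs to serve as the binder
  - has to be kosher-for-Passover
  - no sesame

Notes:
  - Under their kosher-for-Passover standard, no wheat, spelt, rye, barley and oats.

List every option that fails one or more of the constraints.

H

A: nothing on the exclusion list — valid
B: all constraints satisfied — keep
C: only anchovy, avocado and xanthan gum; none excluded — valid
D: only egg white and agar; none excluded — keep
E: only anchovy, agar and vinegar; none excluded — OK
F: only white sugar and pumpkin; none excluded — keep
G: only milk powder, sweet potato and lemon juice; none excluded — valid
H: has rolled oats, so not kosher-for-Passover — reject
I: only egg yolk and agar; none excluded — valid
J: no peanut, no sesame — keep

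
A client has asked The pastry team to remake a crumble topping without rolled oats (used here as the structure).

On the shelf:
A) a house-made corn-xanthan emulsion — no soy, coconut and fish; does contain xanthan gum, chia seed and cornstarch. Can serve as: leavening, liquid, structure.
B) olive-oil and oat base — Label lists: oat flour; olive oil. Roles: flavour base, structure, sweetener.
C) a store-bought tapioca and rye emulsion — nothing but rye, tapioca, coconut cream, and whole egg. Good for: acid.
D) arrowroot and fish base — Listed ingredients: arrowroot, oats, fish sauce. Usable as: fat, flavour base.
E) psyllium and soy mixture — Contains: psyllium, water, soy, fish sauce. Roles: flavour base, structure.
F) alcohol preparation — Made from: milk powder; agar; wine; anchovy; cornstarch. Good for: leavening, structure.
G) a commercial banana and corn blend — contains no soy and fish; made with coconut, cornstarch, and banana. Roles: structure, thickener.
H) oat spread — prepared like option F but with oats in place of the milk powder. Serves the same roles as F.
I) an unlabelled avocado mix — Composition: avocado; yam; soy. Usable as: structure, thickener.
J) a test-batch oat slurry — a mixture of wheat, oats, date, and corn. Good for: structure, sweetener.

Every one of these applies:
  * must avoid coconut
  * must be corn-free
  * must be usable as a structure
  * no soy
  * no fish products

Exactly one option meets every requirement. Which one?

A: has cornstarch, so not corn-free — no
B: nothing on the exclusion list — valid
C: not usable as a structure; has coconut cream, so not coconut-free — no
D: not usable as a structure; has fish sauce, so not fish-free — out
E: has fish sauce, so not fish-free; has soy, so not soy-free — out
F: has cornstarch, so not corn-free; has anchovy, so not fish-free — reject
G: has cornstarch, so not corn-free; has coconut, so not coconut-free — out
H: has cornstarch, so not corn-free; has anchovy, so not fish-free — no
I: has soy, so not soy-free — out
J: has corn, so not corn-free — no

B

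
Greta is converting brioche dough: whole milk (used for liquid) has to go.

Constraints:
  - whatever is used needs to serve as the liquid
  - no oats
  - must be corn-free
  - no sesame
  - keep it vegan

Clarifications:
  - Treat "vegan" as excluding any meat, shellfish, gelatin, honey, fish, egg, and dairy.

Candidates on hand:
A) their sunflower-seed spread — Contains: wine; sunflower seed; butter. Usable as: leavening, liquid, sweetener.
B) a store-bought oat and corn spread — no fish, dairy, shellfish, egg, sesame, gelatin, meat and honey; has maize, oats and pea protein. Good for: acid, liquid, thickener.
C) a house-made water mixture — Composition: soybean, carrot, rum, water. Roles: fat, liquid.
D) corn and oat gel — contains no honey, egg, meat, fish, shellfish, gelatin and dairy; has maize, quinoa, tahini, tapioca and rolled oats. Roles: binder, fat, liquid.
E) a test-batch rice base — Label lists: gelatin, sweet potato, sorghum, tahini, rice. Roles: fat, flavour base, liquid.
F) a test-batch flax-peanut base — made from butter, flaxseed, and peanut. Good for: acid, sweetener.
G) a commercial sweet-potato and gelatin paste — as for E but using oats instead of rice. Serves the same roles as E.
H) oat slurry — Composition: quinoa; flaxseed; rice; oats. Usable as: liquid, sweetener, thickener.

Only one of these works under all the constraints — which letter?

C

A: has butter, so not vegan — reject
B: has maize, so not corn-free; has oats, so not oat-free — out
C: works as a liquid, no corn, vegan — valid
D: has maize, so not corn-free; has rolled oats, so not oat-free (and 1 more) — reject
E: has gelatin, so not vegan; has tahini, so not sesame-free — reject
F: not usable as a liquid; has butter, so not vegan — no
G: has gelatin, so not vegan; has oats, so not oat-free (and 1 more) — no
H: has oats, so not oat-free — reject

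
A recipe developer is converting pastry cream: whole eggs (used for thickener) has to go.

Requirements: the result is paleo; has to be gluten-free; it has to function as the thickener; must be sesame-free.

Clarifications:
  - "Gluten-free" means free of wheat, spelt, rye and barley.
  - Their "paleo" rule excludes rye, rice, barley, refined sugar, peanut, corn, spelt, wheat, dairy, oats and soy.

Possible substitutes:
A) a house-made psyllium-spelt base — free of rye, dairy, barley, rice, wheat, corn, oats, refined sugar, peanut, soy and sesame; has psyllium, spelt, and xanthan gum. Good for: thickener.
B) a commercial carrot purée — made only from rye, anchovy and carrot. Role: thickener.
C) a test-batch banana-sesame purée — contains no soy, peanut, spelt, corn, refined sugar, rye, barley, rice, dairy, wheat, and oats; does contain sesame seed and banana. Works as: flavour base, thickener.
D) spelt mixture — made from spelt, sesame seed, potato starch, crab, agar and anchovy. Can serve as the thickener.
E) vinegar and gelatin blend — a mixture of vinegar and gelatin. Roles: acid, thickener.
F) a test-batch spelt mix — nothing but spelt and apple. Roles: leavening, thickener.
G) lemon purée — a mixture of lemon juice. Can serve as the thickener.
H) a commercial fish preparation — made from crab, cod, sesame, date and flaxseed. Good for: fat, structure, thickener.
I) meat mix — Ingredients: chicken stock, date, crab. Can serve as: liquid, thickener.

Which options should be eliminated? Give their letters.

A: has spelt, so not gluten-free; has spelt, so not paleo — out
B: has rye, so not gluten-free; has rye, so not paleo — no
C: has sesame seed, so not sesame-free — reject
D: has spelt, so not gluten-free; has spelt, so not paleo (and 1 more) — no
E: only gelatin and vinegar; none excluded — valid
F: has spelt, so not gluten-free; has spelt, so not paleo — out
G: no sesame, paleo — OK
H: has sesame, so not sesame-free — no
I: nothing on the exclusion list — OK

A, B, C, D, F, H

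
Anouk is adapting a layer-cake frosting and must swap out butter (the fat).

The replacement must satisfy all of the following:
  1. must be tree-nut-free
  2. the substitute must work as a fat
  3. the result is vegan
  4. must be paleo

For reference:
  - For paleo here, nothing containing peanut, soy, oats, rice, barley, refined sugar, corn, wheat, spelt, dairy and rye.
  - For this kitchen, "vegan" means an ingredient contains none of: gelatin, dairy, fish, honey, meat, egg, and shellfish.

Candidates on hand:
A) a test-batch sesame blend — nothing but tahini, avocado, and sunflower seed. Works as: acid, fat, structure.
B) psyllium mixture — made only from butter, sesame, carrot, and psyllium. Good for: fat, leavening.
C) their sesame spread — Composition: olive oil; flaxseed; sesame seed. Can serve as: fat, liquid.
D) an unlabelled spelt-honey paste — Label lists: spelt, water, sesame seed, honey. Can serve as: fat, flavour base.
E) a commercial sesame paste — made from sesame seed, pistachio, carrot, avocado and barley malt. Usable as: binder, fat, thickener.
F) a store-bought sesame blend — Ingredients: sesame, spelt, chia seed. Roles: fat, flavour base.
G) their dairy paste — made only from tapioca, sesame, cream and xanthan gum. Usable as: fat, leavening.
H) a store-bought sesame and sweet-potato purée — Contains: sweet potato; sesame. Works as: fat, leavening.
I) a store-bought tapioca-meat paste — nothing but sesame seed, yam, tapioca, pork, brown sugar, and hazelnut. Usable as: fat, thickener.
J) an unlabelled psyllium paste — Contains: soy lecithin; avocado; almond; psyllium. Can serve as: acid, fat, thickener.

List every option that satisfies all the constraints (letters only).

A, C, H

A: all constraints satisfied — keep
B: has butter, so not paleo; has butter, so not vegan — out
C: paleo, no tree nuts — valid
D: has spelt, so not paleo; has honey, so not vegan — no
E: has barley malt, so not paleo; has pistachio, so not tree-nut-free — reject
F: has spelt, so not paleo — out
G: has cream, so not paleo; has cream, so not vegan — out
H: works as a fat, paleo, no tree nuts — OK
I: has brown sugar, so not paleo; has pork, so not vegan (and 1 more) — reject
J: has soy lecithin, so not paleo; has almond, so not tree-nut-free — out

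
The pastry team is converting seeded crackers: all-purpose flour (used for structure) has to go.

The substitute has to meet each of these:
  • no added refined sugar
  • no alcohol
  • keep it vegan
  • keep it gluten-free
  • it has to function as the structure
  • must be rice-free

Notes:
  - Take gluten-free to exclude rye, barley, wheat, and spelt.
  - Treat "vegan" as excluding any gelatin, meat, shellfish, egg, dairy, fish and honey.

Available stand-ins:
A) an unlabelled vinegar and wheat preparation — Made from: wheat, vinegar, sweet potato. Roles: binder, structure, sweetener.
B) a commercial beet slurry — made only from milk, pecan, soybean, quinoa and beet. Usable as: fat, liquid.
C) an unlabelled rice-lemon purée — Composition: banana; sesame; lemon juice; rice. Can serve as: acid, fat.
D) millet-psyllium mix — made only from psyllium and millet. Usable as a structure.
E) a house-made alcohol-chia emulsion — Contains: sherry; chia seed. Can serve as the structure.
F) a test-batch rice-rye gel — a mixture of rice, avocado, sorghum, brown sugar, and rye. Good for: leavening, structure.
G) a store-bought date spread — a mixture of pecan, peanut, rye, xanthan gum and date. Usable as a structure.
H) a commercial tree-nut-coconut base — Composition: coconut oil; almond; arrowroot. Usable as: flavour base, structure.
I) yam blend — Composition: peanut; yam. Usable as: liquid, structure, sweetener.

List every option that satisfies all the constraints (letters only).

A: has wheat, so not gluten-free — reject
B: not usable as a structure; has milk, so not vegan — reject
C: not usable as a structure; has rice, so not rice-free — no
D: only millet and psyllium; none excluded — keep
E: has sherry, so not alcohol-free — no
F: has rye, so not gluten-free; has rice, so not rice-free (and 1 more) — reject
G: has rye, so not gluten-free — no
H: only coconut oil, almond, and arrowroot; none excluded — OK
I: nothing on the exclusion list — valid

D, H, I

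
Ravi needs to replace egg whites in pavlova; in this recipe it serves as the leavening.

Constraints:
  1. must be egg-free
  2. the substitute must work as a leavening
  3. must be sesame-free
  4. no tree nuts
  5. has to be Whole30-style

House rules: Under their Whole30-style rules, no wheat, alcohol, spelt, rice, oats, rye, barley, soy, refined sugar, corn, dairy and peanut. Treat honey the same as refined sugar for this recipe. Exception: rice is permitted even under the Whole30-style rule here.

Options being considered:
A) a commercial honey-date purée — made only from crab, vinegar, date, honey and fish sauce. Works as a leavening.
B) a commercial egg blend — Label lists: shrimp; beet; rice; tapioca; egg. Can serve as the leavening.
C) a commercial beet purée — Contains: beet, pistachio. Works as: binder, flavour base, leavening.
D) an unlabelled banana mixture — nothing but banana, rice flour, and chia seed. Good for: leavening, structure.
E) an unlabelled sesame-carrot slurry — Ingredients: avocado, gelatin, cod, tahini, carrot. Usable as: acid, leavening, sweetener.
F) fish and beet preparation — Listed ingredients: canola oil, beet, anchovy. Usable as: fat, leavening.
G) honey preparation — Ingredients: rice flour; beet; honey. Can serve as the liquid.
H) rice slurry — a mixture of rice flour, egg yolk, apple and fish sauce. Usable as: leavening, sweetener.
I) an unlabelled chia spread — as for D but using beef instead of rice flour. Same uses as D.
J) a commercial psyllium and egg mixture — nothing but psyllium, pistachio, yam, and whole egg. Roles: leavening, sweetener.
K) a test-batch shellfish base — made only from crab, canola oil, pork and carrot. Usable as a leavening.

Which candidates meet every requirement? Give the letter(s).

A: has honey, so not Whole30-style — reject
B: has egg, so not egg-free — no
C: has pistachio, so not tree-nut-free — out
D: rice is permitted under the Whole30-style carve-out; nothing else excluded — keep
E: has tahini, so not sesame-free — reject
F: no tree nuts, no sesame — valid
G: not usable as a leavening; has honey, so not Whole30-style — no
H: has egg yolk, so not egg-free — reject
I: only beef, banana and chia seed; none excluded — OK
J: has whole egg, so not egg-free; has pistachio, so not tree-nut-free — no
K: no egg, Whole30-style — OK

D, F, I, K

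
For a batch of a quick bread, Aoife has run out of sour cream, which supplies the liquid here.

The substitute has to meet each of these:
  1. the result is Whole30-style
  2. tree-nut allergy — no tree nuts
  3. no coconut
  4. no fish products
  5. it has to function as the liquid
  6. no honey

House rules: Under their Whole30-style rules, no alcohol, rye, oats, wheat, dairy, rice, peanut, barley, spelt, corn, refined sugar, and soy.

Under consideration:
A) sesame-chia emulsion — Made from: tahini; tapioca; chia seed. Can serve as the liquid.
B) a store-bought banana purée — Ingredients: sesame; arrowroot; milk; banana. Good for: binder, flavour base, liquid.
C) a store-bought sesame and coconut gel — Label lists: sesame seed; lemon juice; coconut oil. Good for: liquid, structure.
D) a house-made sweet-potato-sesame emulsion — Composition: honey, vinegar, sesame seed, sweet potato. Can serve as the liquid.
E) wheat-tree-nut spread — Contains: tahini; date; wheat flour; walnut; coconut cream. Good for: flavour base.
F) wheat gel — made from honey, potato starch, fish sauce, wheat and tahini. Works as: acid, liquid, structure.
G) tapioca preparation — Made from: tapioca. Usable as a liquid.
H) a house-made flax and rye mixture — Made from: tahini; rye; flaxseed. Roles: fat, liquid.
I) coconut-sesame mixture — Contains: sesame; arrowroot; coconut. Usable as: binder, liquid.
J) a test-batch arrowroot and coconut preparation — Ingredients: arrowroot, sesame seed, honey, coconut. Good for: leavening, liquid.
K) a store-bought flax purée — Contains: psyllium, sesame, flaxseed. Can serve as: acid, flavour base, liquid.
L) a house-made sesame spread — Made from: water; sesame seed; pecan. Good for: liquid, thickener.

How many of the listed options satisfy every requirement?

3

A: Whole30-style, no fish — valid
B: has milk, so not Whole30-style — out
C: has coconut oil, so not coconut-free — reject
D: has honey, so not honey-free — reject
E: not usable as a liquid; has wheat flour, so not Whole30-style (and 2 more) — reject
F: has wheat, so not Whole30-style; has honey, so not honey-free (and 1 more) — no
G: works as a liquid, no honey, no fish — OK
H: has rye, so not Whole30-style — reject
I: has coconut, so not coconut-free — reject
J: has coconut, so not coconut-free; has honey, so not honey-free — no
K: no fish, Whole30-style — valid
L: has pecan, so not tree-nut-free — no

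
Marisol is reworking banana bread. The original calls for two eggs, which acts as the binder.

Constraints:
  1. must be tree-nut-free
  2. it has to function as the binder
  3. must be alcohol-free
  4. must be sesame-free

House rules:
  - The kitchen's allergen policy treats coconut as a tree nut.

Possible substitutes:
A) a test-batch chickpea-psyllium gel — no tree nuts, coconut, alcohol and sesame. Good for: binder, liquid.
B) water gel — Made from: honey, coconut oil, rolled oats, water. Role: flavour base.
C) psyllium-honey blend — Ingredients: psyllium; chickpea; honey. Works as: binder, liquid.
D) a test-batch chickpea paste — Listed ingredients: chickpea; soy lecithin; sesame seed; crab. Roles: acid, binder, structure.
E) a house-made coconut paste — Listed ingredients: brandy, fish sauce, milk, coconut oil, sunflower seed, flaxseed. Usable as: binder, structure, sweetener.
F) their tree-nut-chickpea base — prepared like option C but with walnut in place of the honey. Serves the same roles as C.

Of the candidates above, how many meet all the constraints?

2

A: tree-nut-free, no alcohol — valid
B: not usable as a binder; has coconut oil, so not tree-nut-free — reject
C: every rule checks out — valid
D: has sesame seed, so not sesame-free — out
E: has coconut oil, so not tree-nut-free; has brandy, so not alcohol-free — no
F: has walnut, so not tree-nut-free — reject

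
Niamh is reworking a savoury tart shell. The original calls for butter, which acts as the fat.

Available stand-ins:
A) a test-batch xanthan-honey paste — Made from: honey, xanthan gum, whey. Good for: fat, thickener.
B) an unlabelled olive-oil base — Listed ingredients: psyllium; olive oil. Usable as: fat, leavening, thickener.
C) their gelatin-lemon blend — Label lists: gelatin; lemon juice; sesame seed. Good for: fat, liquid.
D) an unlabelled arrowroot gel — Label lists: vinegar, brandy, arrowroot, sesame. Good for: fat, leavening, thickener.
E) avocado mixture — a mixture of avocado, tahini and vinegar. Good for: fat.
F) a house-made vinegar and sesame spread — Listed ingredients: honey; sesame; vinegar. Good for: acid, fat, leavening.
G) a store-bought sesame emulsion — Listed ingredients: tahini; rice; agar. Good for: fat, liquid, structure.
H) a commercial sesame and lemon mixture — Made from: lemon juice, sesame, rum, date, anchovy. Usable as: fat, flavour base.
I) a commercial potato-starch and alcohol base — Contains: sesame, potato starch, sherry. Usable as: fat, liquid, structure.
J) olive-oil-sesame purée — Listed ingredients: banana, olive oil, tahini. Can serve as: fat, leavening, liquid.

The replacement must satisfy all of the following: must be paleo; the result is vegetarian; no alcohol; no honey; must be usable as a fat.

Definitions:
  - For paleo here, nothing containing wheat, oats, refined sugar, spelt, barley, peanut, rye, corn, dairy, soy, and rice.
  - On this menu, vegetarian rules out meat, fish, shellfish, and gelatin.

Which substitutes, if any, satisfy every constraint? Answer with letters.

A: has whey, so not paleo; has honey, so not honey-free — no
B: only psyllium and olive oil; none excluded — keep
C: has gelatin, so not vegetarian — out
D: has brandy, so not alcohol-free — no
E: every rule checks out — keep
F: has honey, so not honey-free — reject
G: has rice, so not paleo — reject
H: has anchovy, so not vegetarian; has rum, so not alcohol-free — no
I: has sherry, so not alcohol-free — no
J: works as a fat, paleo, vegetarian — valid

B, E, J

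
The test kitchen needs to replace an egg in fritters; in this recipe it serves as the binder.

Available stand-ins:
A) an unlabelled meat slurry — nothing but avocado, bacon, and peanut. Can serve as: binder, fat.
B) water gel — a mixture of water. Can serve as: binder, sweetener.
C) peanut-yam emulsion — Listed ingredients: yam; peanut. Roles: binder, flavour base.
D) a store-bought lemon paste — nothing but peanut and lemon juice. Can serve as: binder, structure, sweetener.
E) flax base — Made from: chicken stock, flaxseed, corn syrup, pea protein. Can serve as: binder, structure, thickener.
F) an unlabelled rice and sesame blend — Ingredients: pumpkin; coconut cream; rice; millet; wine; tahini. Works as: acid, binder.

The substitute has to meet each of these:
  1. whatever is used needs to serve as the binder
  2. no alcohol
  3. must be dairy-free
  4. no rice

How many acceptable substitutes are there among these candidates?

A: only bacon, peanut and avocado; none excluded — OK
B: no rice, no dairy — keep
C: all constraints satisfied — keep
D: nothing on the exclusion list — OK
E: corn syrup and chicken stock etc. — none of it excluded — valid
F: has rice, so not rice-free; has wine, so not alcohol-free — out

5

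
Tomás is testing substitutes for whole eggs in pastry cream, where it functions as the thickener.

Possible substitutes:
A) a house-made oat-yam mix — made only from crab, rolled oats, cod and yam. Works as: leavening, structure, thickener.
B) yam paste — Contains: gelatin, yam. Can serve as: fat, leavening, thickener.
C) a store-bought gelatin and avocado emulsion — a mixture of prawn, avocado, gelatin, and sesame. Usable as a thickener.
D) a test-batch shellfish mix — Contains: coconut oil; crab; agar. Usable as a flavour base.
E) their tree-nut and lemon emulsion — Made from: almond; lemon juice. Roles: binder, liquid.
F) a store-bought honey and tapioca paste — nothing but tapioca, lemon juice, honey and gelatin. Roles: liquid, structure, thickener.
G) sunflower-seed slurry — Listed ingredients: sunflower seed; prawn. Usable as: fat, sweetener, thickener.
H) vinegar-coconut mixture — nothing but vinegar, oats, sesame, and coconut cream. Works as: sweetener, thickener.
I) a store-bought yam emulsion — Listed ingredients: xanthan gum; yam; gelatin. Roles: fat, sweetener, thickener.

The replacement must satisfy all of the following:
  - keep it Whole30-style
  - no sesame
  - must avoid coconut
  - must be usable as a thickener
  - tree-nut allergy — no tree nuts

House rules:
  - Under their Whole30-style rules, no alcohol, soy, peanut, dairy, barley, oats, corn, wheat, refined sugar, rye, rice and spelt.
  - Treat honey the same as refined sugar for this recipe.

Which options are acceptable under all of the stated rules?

A: has rolled oats, so not Whole30-style — out
B: nothing on the exclusion list — valid
C: has sesame, so not sesame-free — out
D: not usable as a thickener; has coconut oil, so not coconut-free — out
E: not usable as a thickener; has almond, so not tree-nut-free — no
F: has honey, so not Whole30-style — no
G: no coconut, no sesame — OK
H: has oats, so not Whole30-style; has sesame, so not sesame-free (and 1 more) — reject
I: only gelatin, yam and xanthan gum; none excluded — OK

B, G, I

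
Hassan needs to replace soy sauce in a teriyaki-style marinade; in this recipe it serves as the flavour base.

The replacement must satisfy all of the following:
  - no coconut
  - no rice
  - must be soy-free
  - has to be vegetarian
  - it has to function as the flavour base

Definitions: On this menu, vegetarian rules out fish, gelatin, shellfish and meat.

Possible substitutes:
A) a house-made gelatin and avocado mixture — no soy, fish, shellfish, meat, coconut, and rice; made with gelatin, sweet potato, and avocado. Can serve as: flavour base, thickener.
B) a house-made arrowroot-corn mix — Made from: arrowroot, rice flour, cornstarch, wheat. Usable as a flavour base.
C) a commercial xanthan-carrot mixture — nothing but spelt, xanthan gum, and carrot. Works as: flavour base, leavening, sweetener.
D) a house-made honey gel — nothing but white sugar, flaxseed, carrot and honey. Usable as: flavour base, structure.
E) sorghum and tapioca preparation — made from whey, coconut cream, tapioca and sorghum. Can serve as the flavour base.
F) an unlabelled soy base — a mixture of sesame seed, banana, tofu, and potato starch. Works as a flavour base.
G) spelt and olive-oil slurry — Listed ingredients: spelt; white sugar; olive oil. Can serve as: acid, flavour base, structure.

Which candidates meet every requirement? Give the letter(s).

C, D, G

A: has gelatin, so not vegetarian — no
B: has rice flour, so not rice-free — no
C: only spelt, xanthan gum and carrot; none excluded — keep
D: nothing on the exclusion list — valid
E: has coconut cream, so not coconut-free — reject
F: has tofu, so not soy-free — no
G: all constraints satisfied — valid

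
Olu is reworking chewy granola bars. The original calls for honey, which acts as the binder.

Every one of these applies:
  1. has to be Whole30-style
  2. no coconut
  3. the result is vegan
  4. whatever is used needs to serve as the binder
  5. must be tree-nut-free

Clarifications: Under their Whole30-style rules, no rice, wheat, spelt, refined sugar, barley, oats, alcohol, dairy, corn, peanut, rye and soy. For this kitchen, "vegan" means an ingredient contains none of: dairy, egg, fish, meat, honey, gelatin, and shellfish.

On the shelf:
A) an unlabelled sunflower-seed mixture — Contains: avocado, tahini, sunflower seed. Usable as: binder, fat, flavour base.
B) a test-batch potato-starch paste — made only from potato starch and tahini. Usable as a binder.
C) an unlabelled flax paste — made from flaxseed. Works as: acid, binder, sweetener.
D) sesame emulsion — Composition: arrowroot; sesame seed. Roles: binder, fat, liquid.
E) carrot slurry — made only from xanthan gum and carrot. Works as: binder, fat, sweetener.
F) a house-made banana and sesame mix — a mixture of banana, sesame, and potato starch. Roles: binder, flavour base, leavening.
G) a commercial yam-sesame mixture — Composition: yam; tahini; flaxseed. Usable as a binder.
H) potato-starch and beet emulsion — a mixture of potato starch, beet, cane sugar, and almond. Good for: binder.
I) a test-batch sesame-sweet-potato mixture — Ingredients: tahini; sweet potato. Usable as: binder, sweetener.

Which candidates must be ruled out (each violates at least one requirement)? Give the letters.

H

A: only tahini, avocado, and sunflower seed; none excluded — keep
B: all constraints satisfied — OK
C: works as a binder, Whole30-style, no tree nuts — keep
D: no coconut, Whole30-style — keep
E: no coconut, vegan — valid
F: nothing on the exclusion list — valid
G: all constraints satisfied — OK
H: has cane sugar, so not Whole30-style; has almond, so not tree-nut-free — out
I: works as a binder, vegan, no tree nuts — OK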